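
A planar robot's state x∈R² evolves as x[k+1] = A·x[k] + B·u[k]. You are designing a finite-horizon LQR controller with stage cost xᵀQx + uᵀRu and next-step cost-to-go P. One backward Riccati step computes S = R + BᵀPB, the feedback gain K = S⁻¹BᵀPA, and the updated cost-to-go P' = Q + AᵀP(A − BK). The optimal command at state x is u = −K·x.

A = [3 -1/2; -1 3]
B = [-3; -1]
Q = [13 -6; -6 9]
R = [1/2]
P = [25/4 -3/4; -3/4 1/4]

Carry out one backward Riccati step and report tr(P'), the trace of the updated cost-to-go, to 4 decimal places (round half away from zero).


BᵀP = [-18.0000 2.0000]
S = R + BᵀPB = [1/2] + [52.0000] = [52.5000]
BᵀPA = [-56.0000 15.0000]
K = S⁻¹·BᵀPA = [-1.0667 0.2857]
A−BK = [-0.2000 0.3571; -2.0667 3.2857]
AᵀP(A−BK) = [1.2667 -1.2500; -1.2500 1.7768]
P' = Q + AᵀP(A−BK) = [14.2667 -7.2500; -7.2500 10.7768]
tr(P') = 25.0435

25.0435


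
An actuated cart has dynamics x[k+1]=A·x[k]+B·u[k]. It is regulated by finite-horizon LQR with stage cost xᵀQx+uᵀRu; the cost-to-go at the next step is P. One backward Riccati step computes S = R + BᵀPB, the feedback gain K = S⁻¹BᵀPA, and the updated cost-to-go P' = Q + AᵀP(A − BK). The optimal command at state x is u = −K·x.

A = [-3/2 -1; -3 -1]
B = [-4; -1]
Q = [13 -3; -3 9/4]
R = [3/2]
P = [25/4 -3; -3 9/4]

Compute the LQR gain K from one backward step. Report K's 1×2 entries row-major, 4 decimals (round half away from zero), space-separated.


0.0470 0.1536

BᵀP = [-22.0000 9.7500]
S = R + BᵀPB = [3/2] + [78.2500] = [79.7500]
BᵀPA = [3.7500 12.2500]
K = S⁻¹·BᵀPA = [0.0470 0.1536]
A−BK = [-1.3119 -0.3856; -2.9530 -0.8464]
AᵀP(A−BK) = [7.1362 2.0490; 2.0490 0.6183]
P' = Q + AᵀP(A−BK) = [20.1362 -0.9510; -0.9510 2.8683]
tr(P') = 23.0045


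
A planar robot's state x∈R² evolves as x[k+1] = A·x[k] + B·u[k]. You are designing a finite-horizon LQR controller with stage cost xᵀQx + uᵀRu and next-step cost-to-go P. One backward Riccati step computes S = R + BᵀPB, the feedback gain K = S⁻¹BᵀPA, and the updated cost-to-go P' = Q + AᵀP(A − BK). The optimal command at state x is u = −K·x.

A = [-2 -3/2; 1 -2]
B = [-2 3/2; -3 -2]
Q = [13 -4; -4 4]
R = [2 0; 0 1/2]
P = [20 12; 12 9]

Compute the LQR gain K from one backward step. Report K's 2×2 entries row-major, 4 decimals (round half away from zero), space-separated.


BᵀP = [-76.0000 -51.0000; 6.0000 0.0000]
S = R + BᵀPB = [2 0; 0 1/2] + [305.0000 -12.0000; -12.0000 9.0000] = [307.0000 -12.0000; -12.0000 9.5000]
BᵀPA = [101.0000 216.0000; -12.0000 -9.0000]
K = S⁻¹·BᵀPA = [0.2941 0.7012; -0.8916 -0.0617]
A−BK = [-0.0743 -0.0051; 0.0992 -0.0198]
AᵀP(A−BK) = [0.5926 0.4415; 0.4415 0.9917]
P' = Q + AᵀP(A−BK) = [13.5926 -3.5585; -3.5585 4.9917]
tr(P') = 18.5843

0.2941 0.7012 -0.8916 -0.0617


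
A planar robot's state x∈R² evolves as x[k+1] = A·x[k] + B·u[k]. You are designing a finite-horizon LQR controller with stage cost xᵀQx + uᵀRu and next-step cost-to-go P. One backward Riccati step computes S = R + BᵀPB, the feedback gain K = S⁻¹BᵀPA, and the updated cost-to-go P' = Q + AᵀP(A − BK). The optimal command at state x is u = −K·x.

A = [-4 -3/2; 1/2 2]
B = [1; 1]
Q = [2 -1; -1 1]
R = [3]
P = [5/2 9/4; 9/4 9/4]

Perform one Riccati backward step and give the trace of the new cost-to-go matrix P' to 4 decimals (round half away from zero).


BᵀP = [4.7500 4.5000]
S = R + BᵀPB = [3] + [9.2500] = [12.2500]
BᵀPA = [-16.7500 1.8750]
K = S⁻¹·BᵀPA = [-1.3673 0.1531]
A−BK = [-2.6327 -1.6531; 1.8673 1.8469]
AᵀP(A−BK) = [8.6594 0.1263; 0.1263 0.8380]
P' = Q + AᵀP(A−BK) = [10.6594 -0.8737; -0.8737 1.8380]
tr(P') = 12.4974

12.4974


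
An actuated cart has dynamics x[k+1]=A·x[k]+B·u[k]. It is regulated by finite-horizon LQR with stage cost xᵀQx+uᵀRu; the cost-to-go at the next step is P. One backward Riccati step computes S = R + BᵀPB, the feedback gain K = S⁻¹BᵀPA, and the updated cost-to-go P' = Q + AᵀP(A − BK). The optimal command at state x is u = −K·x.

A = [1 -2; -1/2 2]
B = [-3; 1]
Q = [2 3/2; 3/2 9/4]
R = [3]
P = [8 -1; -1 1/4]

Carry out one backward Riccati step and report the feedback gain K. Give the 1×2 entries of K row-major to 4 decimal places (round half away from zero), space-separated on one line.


-0.3277 0.6954

BᵀP = [-25.0000 3.2500]
S = R + BᵀPB = [3] + [78.2500] = [81.2500]
BᵀPA = [-26.6250 56.5000]
K = S⁻¹·BᵀPA = [-0.3277 0.6954]
A−BK = [0.0169 0.0862; -0.1723 1.3046]
AᵀP(A−BK) = [0.3377 -0.7354; -0.7354 1.7108]
P' = Q + AᵀP(A−BK) = [2.3377 0.7646; 0.7646 3.9608]
tr(P') = 6.2985


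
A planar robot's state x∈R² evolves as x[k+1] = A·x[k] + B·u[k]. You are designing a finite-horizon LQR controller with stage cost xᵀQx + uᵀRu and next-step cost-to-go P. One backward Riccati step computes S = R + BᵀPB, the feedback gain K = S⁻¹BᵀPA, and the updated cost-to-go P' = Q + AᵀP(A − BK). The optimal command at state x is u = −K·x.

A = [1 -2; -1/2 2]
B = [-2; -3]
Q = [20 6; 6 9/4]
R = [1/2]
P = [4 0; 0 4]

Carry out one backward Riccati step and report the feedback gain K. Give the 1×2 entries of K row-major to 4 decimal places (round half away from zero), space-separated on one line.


BᵀP = [-8.0000 -12.0000]
S = R + BᵀPB = [1/2] + [52.0000] = [52.5000]
BᵀPA = [-2.0000 -8.0000]
K = S⁻¹·BᵀPA = [-0.0381 -0.1524]
A−BK = [0.9238 -2.3048; -0.6143 1.5429]
AᵀP(A−BK) = [4.9238 -12.3048; -12.3048 30.7810]
P' = Q + AᵀP(A−BK) = [24.9238 -6.3048; -6.3048 33.0310]
tr(P') = 57.9548

-0.0381 -0.1524


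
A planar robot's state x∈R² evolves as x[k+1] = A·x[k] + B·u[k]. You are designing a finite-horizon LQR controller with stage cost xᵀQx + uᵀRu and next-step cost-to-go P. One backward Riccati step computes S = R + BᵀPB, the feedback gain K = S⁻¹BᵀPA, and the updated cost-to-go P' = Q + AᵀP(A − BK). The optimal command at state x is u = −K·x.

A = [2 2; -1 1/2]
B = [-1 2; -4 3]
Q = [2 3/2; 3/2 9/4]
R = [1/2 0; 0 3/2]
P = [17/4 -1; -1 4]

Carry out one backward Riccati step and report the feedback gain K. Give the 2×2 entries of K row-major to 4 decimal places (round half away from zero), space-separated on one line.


1.2934 0.7584 1.4083 1.1884

BᵀP = [-0.2500 -15.0000; 5.5000 10.0000]
S = R + BᵀPB = [1/2 0; 0 3/2] + [60.2500 -45.5000; -45.5000 41.0000] = [60.7500 -45.5000; -45.5000 42.5000]
BᵀPA = [14.5000 -8.0000; 1.0000 16.0000]
K = S⁻¹·BᵀPA = [1.2934 0.7584; 1.4083 1.1884]
A−BK = [0.4769 0.3816; -0.0511 -0.0316]
AᵀP(A−BK) = [4.8370 3.8153; 3.8153 3.0530]
P' = Q + AᵀP(A−BK) = [6.8370 5.3153; 5.3153 5.3030]
tr(P') = 12.1401


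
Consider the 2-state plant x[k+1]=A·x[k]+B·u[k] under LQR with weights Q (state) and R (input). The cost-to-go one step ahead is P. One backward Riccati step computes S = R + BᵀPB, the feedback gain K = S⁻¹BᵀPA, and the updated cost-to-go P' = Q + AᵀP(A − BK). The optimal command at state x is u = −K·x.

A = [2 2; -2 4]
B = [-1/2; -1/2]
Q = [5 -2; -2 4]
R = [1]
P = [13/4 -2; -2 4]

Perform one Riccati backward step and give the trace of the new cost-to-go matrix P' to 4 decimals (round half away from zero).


BᵀP = [-0.6250 -1.0000]
S = R + BᵀPB = [1] + [0.8125] = [1.8125]
BᵀPA = [0.7500 -5.2500]
K = S⁻¹·BᵀPA = [0.4138 -2.8966]
A−BK = [2.2069 0.5517; -1.7931 2.5517]
AᵀP(A−BK) = [44.6897 -24.8276; -24.8276 29.7931]
P' = Q + AᵀP(A−BK) = [49.6897 -26.8276; -26.8276 33.7931]
tr(P') = 83.4828

83.4828


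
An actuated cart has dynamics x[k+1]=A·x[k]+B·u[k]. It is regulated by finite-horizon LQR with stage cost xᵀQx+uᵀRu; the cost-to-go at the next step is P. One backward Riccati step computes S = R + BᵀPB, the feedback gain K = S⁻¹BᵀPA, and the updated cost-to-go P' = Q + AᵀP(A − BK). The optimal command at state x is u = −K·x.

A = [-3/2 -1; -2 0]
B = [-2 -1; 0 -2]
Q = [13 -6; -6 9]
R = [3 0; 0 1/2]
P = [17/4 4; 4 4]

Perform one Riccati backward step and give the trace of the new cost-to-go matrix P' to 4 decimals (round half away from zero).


22.7697

BᵀP = [-8.5000 -8.0000; -12.2500 -12.0000]
S = R + BᵀPB = [3 0; 0 1/2] + [17.0000 24.5000; 24.5000 36.2500] = [20.0000 24.5000; 24.5000 36.7500]
BᵀPA = [28.7500 8.5000; 42.3750 12.2500]
K = S⁻¹·BᵀPA = [0.1364 0.0909; 1.0622 0.2727]
A−BK = [-0.1651 -0.5455; 0.1243 0.5455]
AᵀP(A−BK) = [0.6333 0.2045; 0.2045 0.1364]
P' = Q + AᵀP(A−BK) = [13.6333 -5.7955; -5.7955 9.1364]
tr(P') = 22.7697


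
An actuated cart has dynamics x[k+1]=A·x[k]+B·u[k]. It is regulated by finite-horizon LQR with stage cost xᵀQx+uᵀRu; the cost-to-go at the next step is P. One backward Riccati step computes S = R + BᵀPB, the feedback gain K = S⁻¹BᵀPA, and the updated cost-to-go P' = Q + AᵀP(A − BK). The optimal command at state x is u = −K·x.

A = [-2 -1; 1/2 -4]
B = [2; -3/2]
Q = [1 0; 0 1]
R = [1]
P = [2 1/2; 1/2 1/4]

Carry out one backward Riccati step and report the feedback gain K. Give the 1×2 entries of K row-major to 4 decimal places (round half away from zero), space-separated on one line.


BᵀP = [3.2500 0.6250]
S = R + BᵀPB = [1] + [5.5625] = [6.5625]
BᵀPA = [-6.1875 -5.7500]
K = S⁻¹·BᵀPA = [-0.9429 -0.8762]
A−BK = [-0.1143 0.7524; -0.9143 -5.3143]
AᵀP(A−BK) = [1.2286 1.8286; 1.8286 4.9619]
P' = Q + AᵀP(A−BK) = [2.2286 1.8286; 1.8286 5.9619]
tr(P') = 8.1905

-0.9429 -0.8762


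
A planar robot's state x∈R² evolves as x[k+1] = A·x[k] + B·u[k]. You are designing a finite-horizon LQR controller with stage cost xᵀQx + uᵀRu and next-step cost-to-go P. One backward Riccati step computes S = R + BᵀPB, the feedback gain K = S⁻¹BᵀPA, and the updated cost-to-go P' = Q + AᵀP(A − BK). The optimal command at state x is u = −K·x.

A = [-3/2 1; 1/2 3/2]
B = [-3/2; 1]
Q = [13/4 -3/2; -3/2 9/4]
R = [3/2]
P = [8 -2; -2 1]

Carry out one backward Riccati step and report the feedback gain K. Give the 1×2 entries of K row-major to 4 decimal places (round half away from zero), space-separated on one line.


0.8679 -0.3019

BᵀP = [-14.0000 4.0000]
S = R + BᵀPB = [3/2] + [25.0000] = [26.5000]
BᵀPA = [23.0000 -8.0000]
K = S⁻¹·BᵀPA = [0.8679 -0.3019]
A−BK = [-0.1981 0.5472; -0.3679 1.8019]
AᵀP(A−BK) = [1.2877 -0.8066; -0.8066 1.8349]
P' = Q + AᵀP(A−BK) = [4.5377 -2.3066; -2.3066 4.0849]
tr(P') = 8.6226


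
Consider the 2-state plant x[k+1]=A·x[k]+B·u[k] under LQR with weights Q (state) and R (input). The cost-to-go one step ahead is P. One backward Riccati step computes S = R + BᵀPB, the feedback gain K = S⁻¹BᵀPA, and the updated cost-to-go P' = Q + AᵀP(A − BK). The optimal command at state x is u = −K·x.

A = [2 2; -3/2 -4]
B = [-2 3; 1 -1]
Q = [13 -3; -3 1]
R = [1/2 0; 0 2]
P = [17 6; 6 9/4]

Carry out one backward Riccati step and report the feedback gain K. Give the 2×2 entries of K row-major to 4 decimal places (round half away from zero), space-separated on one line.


-0.5688 -0.3636 0.1991 0.0000

BᵀP = [-28.0000 -9.7500; 45.0000 15.7500]
S = R + BᵀPB = [1/2 0; 0 2] + [46.2500 -74.2500; -74.2500 119.2500] = [46.7500 -74.2500; -74.2500 121.2500]
BᵀPA = [-41.3750 -17.0000; 66.3750 27.0000]
K = S⁻¹·BᵀPA = [-0.5688 -0.3636; 0.1991 0.0000]
A−BK = [0.2651 1.2727; -0.7321 -3.6364]
AᵀP(A−BK) = [0.3128 0.4545; 0.4545 1.8182]
P' = Q + AᵀP(A−BK) = [13.3128 -2.5455; -2.5455 2.8182]
tr(P') = 16.1309


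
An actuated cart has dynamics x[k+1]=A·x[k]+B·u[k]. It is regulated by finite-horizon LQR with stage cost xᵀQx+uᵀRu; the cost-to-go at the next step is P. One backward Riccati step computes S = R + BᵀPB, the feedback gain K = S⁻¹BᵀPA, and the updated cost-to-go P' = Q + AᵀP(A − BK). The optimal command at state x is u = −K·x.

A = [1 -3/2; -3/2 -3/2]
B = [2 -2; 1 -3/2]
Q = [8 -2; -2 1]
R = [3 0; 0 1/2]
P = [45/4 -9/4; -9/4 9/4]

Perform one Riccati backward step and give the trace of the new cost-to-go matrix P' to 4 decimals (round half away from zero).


BᵀP = [20.2500 -2.2500; -19.1250 1.1250]
S = R + BᵀPB = [3 0; 0 1/2] + [38.2500 -37.1250; -37.1250 36.5625] = [41.2500 -37.1250; -37.1250 37.0625]
BᵀPA = [23.6250 -27.0000; -20.8125 27.0000]
K = S⁻¹·BᵀPA = [0.6837 0.0112; 0.1233 0.7397]
A−BK = [-0.1208 -0.0430; -1.9988 -0.4016]
AᵀP(A−BK) = [9.4763 1.6308; 1.6308 0.5800]
P' = Q + AᵀP(A−BK) = [17.4763 -0.3692; -0.3692 1.5800]
tr(P') = 19.0564

19.0564


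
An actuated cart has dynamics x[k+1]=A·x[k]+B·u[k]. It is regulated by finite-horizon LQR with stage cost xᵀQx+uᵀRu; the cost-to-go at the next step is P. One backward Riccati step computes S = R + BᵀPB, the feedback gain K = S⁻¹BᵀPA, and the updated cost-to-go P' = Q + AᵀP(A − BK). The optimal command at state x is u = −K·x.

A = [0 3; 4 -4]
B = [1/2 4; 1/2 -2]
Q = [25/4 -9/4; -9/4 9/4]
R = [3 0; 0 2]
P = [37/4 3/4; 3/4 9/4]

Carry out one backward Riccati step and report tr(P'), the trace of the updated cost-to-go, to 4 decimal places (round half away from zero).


BᵀP = [5.0000 1.5000; 35.5000 -1.5000]
S = R + BᵀPB = [3 0; 0 2] + [3.2500 17.0000; 17.0000 145.0000] = [6.2500 17.0000; 17.0000 147.0000]
BᵀPA = [6.0000 9.0000; -6.0000 112.5000]
K = S⁻¹·BᵀPA = [1.5625 -0.9361; -0.2215 0.8736]
A−BK = [0.1048 -0.0262; 2.7757 -1.7848]
AᵀP(A−BK) = [25.2958 -16.1421; -16.1421 11.3992]
P' = Q + AᵀP(A−BK) = [31.5458 -18.3921; -18.3921 13.6492]
tr(P') = 45.1949

45.1949


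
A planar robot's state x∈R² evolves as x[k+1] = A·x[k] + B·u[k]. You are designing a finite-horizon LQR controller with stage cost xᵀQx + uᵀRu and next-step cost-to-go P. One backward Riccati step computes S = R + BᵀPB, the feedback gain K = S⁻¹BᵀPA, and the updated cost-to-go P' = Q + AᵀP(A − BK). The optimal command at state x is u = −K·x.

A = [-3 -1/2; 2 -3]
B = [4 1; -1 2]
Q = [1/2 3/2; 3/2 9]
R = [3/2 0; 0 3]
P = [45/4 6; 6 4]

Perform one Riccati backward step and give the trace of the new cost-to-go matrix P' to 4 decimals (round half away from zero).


BᵀP = [39.0000 20.0000; 23.2500 14.0000]
S = R + BᵀPB = [3/2 0; 0 3] + [136.0000 79.0000; 79.0000 51.2500] = [137.5000 79.0000; 79.0000 54.2500]
BᵀPA = [-77.0000 -79.5000; -41.7500 -53.6250]
K = S⁻¹·BᵀPA = [-0.7215 -0.0628; 0.2810 -0.8970]
A−BK = [-0.3952 0.6482; 0.7165 -1.2687]
AᵀP(A−BK) = [1.4303 -1.4114; -1.4114 3.7168]
P' = Q + AᵀP(A−BK) = [1.9303 0.0886; 0.0886 12.7168]
tr(P') = 14.6470

14.6470


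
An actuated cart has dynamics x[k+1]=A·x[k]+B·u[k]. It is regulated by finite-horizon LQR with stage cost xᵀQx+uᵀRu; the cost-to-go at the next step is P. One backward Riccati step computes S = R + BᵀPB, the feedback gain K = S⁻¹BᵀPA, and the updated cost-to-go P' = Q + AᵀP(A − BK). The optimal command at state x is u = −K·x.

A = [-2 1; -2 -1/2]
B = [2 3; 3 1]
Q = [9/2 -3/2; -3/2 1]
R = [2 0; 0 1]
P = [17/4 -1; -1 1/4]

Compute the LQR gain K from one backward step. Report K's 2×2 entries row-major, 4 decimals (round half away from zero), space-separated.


BᵀP = [5.5000 -1.2500; 11.7500 -2.7500]
S = R + BᵀPB = [2 0; 0 1] + [7.2500 15.2500; 15.2500 32.5000] = [9.2500 15.2500; 15.2500 33.5000]
BᵀPA = [-8.5000 6.1250; -18.0000 13.1250]
K = S⁻¹·BᵀPA = [-0.1326 0.0651; -0.4770 0.3622]
A−BK = [-0.3040 -0.2167; -1.1253 -1.0574]
AᵀP(A−BK) = [0.2878 -0.1778; -0.1778 0.1605]
P' = Q + AᵀP(A−BK) = [4.7878 -1.6778; -1.6778 1.1605]
tr(P') = 5.9483

-0.1326 0.0651 -0.4770 0.3622


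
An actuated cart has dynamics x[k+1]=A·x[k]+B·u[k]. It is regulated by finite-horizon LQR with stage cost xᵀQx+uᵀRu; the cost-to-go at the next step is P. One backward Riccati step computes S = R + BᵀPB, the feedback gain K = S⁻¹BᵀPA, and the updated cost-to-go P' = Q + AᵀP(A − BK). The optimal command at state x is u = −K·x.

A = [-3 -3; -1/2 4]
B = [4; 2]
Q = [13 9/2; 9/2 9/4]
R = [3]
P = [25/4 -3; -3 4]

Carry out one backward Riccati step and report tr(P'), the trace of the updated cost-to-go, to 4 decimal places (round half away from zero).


BᵀP = [19.0000 -4.0000]
S = R + BᵀPB = [3] + [68.0000] = [71.0000]
BᵀPA = [-55.0000 -73.0000]
K = S⁻¹·BᵀPA = [-0.7746 -1.0282]
A−BK = [0.0986 1.1127; 1.0493 6.0563]
AᵀP(A−BK) = [5.6444 23.2007; 23.2007 117.1937]
P' = Q + AᵀP(A−BK) = [18.6444 27.7007; 27.7007 119.4437]
tr(P') = 138.0880

138.0880


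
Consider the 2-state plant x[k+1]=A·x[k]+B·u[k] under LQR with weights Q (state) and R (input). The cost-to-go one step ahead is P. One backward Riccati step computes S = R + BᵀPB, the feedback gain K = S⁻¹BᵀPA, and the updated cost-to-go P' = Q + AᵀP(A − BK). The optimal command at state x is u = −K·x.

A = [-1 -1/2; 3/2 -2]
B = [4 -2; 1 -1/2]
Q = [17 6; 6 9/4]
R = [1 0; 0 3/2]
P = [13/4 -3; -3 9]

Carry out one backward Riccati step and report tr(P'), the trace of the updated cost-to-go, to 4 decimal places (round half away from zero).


76.9823

BᵀP = [10.0000 -3.0000; -5.0000 1.5000]
S = R + BᵀPB = [1 0; 0 3/2] + [37.0000 -18.5000; -18.5000 9.2500] = [38.0000 -18.5000; -18.5000 10.7500]
BᵀPA = [-14.5000 1.0000; 7.2500 -0.5000]
K = S⁻¹·BᵀPA = [-0.3283 0.0226; 0.1094 -0.0075]
A−BK = [0.5321 -0.6057; 1.8830 -2.0264]
AᵀP(A−BK) = [26.9462 -28.7420; -28.7420 30.7861]
P' = Q + AᵀP(A−BK) = [43.9462 -22.7420; -22.7420 33.0361]
tr(P') = 76.9823


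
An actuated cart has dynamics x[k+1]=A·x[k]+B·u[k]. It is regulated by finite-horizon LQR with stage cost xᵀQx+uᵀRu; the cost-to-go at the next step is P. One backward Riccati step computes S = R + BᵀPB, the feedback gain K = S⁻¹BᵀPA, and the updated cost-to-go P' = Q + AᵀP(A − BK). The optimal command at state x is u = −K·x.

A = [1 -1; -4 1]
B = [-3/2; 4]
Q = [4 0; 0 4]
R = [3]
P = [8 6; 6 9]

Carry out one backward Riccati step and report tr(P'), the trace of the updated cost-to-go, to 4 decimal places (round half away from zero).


15.4839

BᵀP = [12.0000 27.0000]
S = R + BᵀPB = [3] + [90.0000] = [93.0000]
BᵀPA = [-96.0000 15.0000]
K = S⁻¹·BᵀPA = [-1.0323 0.1613]
A−BK = [-0.5484 -0.7581; 0.1290 0.3548]
AᵀP(A−BK) = [4.9032 1.4839; 1.4839 2.5806]
P' = Q + AᵀP(A−BK) = [8.9032 1.4839; 1.4839 6.5806]
tr(P') = 15.4839


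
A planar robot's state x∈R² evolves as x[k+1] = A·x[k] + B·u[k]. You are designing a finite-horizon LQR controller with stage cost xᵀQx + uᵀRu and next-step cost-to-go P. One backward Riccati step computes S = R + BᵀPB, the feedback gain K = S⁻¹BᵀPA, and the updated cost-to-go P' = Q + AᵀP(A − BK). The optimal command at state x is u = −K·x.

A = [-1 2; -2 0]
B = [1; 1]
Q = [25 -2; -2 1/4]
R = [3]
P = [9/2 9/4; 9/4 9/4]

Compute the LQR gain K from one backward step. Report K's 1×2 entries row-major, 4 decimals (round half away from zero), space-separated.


-1.1053 0.9474

BᵀP = [6.7500 4.5000]
S = R + BᵀPB = [3] + [11.2500] = [14.2500]
BᵀPA = [-15.7500 13.5000]
K = S⁻¹·BᵀPA = [-1.1053 0.9474]
A−BK = [0.1053 1.0526; -0.8947 -0.9474]
AᵀP(A−BK) = [5.0921 -3.0789; -3.0789 5.2105]
P' = Q + AᵀP(A−BK) = [30.0921 -5.0789; -5.0789 5.4605]
tr(P') = 35.5526


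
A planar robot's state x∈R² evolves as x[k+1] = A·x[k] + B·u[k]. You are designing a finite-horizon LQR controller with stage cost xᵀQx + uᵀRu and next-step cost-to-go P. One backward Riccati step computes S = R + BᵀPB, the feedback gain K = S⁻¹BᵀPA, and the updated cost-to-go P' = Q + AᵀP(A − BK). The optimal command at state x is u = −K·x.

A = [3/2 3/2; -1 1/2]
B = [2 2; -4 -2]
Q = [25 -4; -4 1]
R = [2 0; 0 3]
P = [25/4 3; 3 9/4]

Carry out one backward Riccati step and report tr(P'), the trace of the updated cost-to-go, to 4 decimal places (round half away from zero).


35.0270

BᵀP = [0.5000 -3.0000; 6.5000 1.5000]
S = R + BᵀPB = [2 0; 0 3] + [13.0000 7.0000; 7.0000 10.0000] = [15.0000 7.0000; 7.0000 13.0000]
BᵀPA = [3.7500 -0.7500; 8.2500 10.5000]
K = S⁻¹·BᵀPA = [-0.0616 -0.5702; 0.6678 1.1147]
A−BK = [0.2877 0.4110; 0.0890 0.4486]
AᵀP(A−BK) = [2.0342 3.6293; 3.6293 6.9927]
P' = Q + AᵀP(A−BK) = [27.0342 -0.3707; -0.3707 7.9927]
tr(P') = 35.0270


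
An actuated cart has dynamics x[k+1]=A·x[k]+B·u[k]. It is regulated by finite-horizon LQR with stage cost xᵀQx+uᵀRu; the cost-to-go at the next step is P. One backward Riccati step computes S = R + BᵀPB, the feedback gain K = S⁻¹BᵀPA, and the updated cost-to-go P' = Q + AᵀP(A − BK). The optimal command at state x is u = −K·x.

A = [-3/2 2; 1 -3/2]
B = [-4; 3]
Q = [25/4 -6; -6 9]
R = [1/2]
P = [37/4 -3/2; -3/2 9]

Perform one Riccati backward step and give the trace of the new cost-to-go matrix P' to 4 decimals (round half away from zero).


15.5157

BᵀP = [-41.5000 33.0000]
S = R + BᵀPB = [1/2] + [265.0000] = [265.5000]
BᵀPA = [95.2500 -132.5000]
K = S⁻¹·BᵀPA = [0.3588 -0.4991]
A−BK = [-0.0650 0.0038; -0.0763 -0.0028]
AᵀP(A−BK) = [0.1409 -0.0897; -0.0897 0.1248]
P' = Q + AᵀP(A−BK) = [6.3909 -6.0897; -6.0897 9.1248]
tr(P') = 15.5157


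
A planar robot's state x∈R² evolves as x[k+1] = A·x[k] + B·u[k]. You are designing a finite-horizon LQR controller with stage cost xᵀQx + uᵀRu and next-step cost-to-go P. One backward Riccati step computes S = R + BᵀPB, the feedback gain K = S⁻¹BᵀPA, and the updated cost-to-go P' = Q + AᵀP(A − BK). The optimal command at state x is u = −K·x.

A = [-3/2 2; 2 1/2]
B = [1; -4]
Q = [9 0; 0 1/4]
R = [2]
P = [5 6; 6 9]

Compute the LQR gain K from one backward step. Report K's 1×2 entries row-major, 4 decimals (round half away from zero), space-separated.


BᵀP = [-19.0000 -30.0000]
S = R + BᵀPB = [2] + [101.0000] = [103.0000]
BᵀPA = [-31.5000 -53.0000]
K = S⁻¹·BᵀPA = [-0.3058 -0.5146]
A−BK = [-1.1942 2.5146; 0.7767 -1.5583]
AᵀP(A−BK) = [1.6165 -2.7087; -2.7087 6.9782]
P' = Q + AᵀP(A−BK) = [10.6165 -2.7087; -2.7087 7.2282]
tr(P') = 17.8447

-0.3058 -0.5146


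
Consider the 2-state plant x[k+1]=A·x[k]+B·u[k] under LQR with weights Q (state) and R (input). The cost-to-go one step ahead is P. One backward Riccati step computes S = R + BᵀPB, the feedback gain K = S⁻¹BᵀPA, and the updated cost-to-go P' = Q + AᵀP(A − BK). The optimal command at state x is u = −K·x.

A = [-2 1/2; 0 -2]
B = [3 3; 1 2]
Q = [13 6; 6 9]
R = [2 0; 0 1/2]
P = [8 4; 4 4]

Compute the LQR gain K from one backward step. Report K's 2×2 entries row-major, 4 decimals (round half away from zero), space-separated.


-0.4711 0.7002 -0.0685 -0.7709

BᵀP = [28.0000 16.0000; 32.0000 20.0000]
S = R + BᵀPB = [2 0; 0 1/2] + [100.0000 116.0000; 116.0000 136.0000] = [102.0000 116.0000; 116.0000 136.5000]
BᵀPA = [-56.0000 -18.0000; -64.0000 -24.0000]
K = S⁻¹·BᵀPA = [-0.4711 0.7002; -0.0685 -0.7709]
A−BK = [-0.3812 0.7120; 0.6081 -1.1585]
AᵀP(A−BK) = [1.2334 -2.1242; -2.1242 4.1028]
P' = Q + AᵀP(A−BK) = [14.2334 3.8758; 3.8758 13.1028]
tr(P') = 27.3362


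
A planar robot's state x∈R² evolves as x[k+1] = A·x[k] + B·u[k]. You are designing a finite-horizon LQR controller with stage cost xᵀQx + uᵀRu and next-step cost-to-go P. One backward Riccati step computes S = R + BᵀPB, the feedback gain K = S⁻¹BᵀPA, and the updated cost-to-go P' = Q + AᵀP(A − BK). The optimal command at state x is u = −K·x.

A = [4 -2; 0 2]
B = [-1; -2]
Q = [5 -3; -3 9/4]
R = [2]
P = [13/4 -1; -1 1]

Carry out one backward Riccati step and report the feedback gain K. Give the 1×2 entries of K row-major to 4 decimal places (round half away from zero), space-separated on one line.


BᵀP = [-1.2500 -1.0000]
S = R + BᵀPB = [2] + [3.2500] = [5.2500]
BᵀPA = [-5.0000 0.5000]
K = S⁻¹·BᵀPA = [-0.9524 0.0952]
A−BK = [3.0476 -1.9048; -1.9048 2.1905]
AᵀP(A−BK) = [47.2381 -33.5238; -33.5238 24.9524]
P' = Q + AᵀP(A−BK) = [52.2381 -36.5238; -36.5238 27.2024]
tr(P') = 79.4405

-0.9524 0.0952


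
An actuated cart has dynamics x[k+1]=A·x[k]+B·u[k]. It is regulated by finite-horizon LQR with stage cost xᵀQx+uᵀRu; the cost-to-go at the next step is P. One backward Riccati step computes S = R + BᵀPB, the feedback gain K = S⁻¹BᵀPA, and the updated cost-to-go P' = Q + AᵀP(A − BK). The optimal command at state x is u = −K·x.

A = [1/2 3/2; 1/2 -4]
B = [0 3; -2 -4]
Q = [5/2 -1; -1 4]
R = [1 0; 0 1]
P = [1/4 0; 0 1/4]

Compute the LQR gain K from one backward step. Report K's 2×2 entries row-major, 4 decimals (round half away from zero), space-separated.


-0.1488 0.4048 0.0238 0.5952

BᵀP = [0.0000 -0.5000; 0.7500 -1.0000]
S = R + BᵀPB = [1 0; 0 1] + [1.0000 2.0000; 2.0000 6.2500] = [2.0000 2.0000; 2.0000 7.2500]
BᵀPA = [-0.2500 2.0000; -0.1250 5.1250]
K = S⁻¹·BᵀPA = [-0.1488 0.4048; 0.0238 0.5952]
A−BK = [0.4286 -0.2857; 0.2976 -0.8095]
AᵀP(A−BK) = [0.0908 -0.1369; -0.1369 0.7024]
P' = Q + AᵀP(A−BK) = [2.5908 -1.1369; -1.1369 4.7024]
tr(P') = 7.2932


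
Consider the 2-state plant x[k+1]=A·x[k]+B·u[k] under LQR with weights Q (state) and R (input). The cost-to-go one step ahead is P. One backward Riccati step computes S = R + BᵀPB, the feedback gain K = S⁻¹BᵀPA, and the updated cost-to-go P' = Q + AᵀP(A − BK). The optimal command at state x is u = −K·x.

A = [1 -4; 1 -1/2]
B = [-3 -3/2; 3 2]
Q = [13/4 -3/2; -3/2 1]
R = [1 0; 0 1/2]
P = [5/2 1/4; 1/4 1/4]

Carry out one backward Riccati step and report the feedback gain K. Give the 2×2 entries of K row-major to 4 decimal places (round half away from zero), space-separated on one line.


BᵀP = [-6.7500 0.0000; -3.2500 0.1250]
S = R + BᵀPB = [1 0; 0 1/2] + [20.2500 10.1250; 10.1250 5.1250] = [21.2500 10.1250; 10.1250 5.6250]
BᵀPA = [-6.7500 27.0000; -3.1250 12.9375]
K = S⁻¹·BᵀPA = [-0.3719 1.2273; 0.1139 0.0909]
A−BK = [0.0551 -0.1818; 1.8880 -4.3636]
AᵀP(A−BK) = [1.0955 -2.6818; -2.6818 6.7500]
P' = Q + AᵀP(A−BK) = [4.3455 -4.1818; -4.1818 7.7500]
tr(P') = 12.0955

-0.3719 1.2273 0.1139 0.0909


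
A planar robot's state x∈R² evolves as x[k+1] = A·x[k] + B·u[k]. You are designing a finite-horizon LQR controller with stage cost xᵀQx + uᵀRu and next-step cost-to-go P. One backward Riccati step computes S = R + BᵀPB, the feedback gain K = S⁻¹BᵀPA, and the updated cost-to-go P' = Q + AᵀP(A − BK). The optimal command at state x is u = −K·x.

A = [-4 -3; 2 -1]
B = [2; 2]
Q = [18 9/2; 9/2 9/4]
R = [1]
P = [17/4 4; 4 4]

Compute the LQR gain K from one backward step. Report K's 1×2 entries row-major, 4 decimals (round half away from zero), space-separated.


BᵀP = [16.5000 16.0000]
S = R + BᵀPB = [1] + [65.0000] = [66.0000]
BᵀPA = [-34.0000 -65.5000]
K = S⁻¹·BᵀPA = [-0.5152 -0.9924]
A−BK = [-2.9697 -1.0152; 3.0303 0.9848]
AᵀP(A−BK) = [2.4848 1.2576; 1.2576 1.2462]
P' = Q + AᵀP(A−BK) = [20.4848 5.7576; 5.7576 3.4962]
tr(P') = 23.9811

-0.5152 -0.9924


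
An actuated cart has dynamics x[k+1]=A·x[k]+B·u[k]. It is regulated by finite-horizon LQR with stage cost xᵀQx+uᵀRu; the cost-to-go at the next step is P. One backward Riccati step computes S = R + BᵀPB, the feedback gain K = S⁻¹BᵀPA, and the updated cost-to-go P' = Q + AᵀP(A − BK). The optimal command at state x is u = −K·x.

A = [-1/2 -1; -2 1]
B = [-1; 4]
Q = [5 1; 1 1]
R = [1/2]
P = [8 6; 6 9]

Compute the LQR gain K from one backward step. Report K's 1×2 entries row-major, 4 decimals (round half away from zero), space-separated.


BᵀP = [16.0000 30.0000]
S = R + BᵀPB = [1/2] + [104.0000] = [104.5000]
BᵀPA = [-68.0000 14.0000]
K = S⁻¹·BᵀPA = [-0.6507 0.1340]
A−BK = [-1.1507 -0.8660; 0.6029 0.4641]
AᵀP(A−BK) = [5.7512 4.1100; 4.1100 3.1244]
P' = Q + AᵀP(A−BK) = [10.7512 5.1100; 5.1100 4.1244]
tr(P') = 14.8756

-0.6507 0.1340


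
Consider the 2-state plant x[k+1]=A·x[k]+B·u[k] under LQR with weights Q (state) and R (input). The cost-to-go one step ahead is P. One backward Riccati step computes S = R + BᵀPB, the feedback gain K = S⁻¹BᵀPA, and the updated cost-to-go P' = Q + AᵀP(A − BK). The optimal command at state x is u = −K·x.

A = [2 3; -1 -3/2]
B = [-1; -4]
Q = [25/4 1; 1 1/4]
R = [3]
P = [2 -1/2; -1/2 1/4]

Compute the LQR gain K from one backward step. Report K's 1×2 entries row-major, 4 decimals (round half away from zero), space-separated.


0.1000 0.1500

BᵀP = [0.0000 -0.5000]
S = R + BᵀPB = [3] + [2.0000] = [5.0000]
BᵀPA = [0.5000 0.7500]
K = S⁻¹·BᵀPA = [0.1000 0.1500]
A−BK = [2.1000 3.1500; -0.6000 -0.9000]
AᵀP(A−BK) = [10.2000 15.3000; 15.3000 22.9500]
P' = Q + AᵀP(A−BK) = [16.4500 16.3000; 16.3000 23.2000]
tr(P') = 39.6500


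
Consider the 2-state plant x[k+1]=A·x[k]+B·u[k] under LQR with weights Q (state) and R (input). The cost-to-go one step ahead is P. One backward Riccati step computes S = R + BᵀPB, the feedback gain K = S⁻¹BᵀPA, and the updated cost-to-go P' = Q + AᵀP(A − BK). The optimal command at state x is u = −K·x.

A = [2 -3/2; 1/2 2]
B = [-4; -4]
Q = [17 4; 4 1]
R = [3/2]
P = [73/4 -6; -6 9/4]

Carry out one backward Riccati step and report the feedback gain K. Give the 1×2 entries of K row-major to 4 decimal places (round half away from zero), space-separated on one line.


-0.6582 0.7527

BᵀP = [-49.0000 15.0000]
S = R + BᵀPB = [3/2] + [136.0000] = [137.5000]
BᵀPA = [-90.5000 103.5000]
K = S⁻¹·BᵀPA = [-0.6582 0.7527]
A−BK = [-0.6327 1.5109; -2.1327 5.0109]
AᵀP(A−BK) = [1.9970 -3.8782; -3.8782 8.1552]
P' = Q + AᵀP(A−BK) = [18.9970 0.1218; 0.1218 9.1552]
tr(P') = 28.1523


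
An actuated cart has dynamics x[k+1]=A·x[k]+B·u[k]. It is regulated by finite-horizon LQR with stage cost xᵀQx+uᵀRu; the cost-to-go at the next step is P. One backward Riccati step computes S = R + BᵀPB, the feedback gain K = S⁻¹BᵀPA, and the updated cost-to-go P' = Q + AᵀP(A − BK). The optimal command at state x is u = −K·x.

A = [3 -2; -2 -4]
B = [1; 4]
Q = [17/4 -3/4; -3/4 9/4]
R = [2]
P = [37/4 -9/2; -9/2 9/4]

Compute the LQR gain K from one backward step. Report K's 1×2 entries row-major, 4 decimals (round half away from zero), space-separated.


BᵀP = [-8.7500 4.5000]
S = R + BᵀPB = [2] + [9.2500] = [11.2500]
BᵀPA = [-35.2500 -0.5000]
K = S⁻¹·BᵀPA = [-3.1333 -0.0444]
A−BK = [6.1333 -1.9556; 10.5333 -3.8222]
AᵀP(A−BK) = [35.8000 -3.0667; -3.0667 0.9778]
P' = Q + AᵀP(A−BK) = [40.0500 -3.8167; -3.8167 3.2278]
tr(P') = 43.2778

-3.1333 -0.0444


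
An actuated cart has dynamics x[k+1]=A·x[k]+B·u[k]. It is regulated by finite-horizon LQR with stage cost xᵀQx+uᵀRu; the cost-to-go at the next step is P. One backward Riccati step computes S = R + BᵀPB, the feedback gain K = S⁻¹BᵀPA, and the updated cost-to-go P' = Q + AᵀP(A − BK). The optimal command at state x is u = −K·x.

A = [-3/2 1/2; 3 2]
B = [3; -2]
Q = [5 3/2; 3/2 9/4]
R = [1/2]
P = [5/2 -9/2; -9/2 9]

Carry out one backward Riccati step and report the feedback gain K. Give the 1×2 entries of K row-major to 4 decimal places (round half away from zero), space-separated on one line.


BᵀP = [16.5000 -31.5000]
S = R + BᵀPB = [1/2] + [112.5000] = [113.0000]
BᵀPA = [-119.2500 -54.7500]
K = S⁻¹·BᵀPA = [-1.0553 -0.4845]
A−BK = [1.6659 1.9535; 0.8894 1.0310]
AᵀP(A−BK) = [1.2793 1.0968; 1.0968 1.0979]
P' = Q + AᵀP(A−BK) = [6.2793 2.5968; 2.5968 3.3479]
tr(P') = 9.6272

-1.0553 -0.4845


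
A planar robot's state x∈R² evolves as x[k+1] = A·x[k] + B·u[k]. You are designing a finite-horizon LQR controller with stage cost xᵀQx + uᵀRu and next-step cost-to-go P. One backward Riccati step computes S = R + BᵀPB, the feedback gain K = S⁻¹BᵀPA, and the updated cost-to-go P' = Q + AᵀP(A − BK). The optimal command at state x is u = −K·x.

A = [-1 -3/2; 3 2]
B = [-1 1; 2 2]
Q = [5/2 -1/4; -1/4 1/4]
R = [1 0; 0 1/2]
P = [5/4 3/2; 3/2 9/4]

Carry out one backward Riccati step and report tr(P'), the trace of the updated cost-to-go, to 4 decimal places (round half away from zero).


4.0538

BᵀP = [1.7500 3.0000; 4.2500 6.0000]
S = R + BᵀPB = [1 0; 0 1/2] + [4.2500 7.7500; 7.7500 16.2500] = [5.2500 7.7500; 7.7500 16.7500]
BᵀPA = [7.2500 3.3750; 13.7500 5.6250]
K = S⁻¹·BᵀPA = [0.5336 0.4641; 0.5740 0.1211]
A−BK = [-1.0404 -1.1570; 0.7848 0.8296]
AᵀP(A−BK) = [0.7388 0.5953; 0.5953 0.5650]
P' = Q + AᵀP(A−BK) = [3.2388 0.3453; 0.3453 0.8150]
tr(P') = 4.0538


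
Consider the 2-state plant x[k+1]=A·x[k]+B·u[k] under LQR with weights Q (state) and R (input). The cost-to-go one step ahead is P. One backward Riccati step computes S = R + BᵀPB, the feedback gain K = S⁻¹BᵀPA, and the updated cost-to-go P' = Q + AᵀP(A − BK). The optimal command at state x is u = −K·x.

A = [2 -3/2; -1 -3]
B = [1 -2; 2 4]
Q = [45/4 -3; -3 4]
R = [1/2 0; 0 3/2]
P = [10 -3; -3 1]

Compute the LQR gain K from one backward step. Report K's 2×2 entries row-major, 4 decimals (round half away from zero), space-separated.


BᵀP = [4.0000 -1.0000; -32.0000 10.0000]
S = R + BᵀPB = [1/2 0; 0 3/2] + [2.0000 -12.0000; -12.0000 104.0000] = [2.5000 -12.0000; -12.0000 105.5000]
BᵀPA = [9.0000 -3.0000; -74.0000 18.0000]
K = S⁻¹·BᵀPA = [0.5136 -0.8392; -0.6430 0.0752]
A−BK = [0.2004 -0.5104; 0.5449 -1.6221]
AᵀP(A−BK) = [0.7954 -0.3852; -0.3852 0.6294]
P' = Q + AᵀP(A−BK) = [12.0454 -3.3852; -3.3852 4.6294]
tr(P') = 16.6748

0.5136 -0.8392 -0.6430 0.0752


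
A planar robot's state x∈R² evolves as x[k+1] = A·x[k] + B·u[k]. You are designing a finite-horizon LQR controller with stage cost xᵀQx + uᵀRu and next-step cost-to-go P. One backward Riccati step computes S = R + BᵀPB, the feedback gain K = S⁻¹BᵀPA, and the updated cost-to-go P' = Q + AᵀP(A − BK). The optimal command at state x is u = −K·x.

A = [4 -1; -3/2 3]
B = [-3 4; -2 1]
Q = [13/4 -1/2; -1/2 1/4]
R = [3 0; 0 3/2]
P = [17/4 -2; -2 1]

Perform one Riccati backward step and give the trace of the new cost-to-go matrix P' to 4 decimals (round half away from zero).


7.7789

BᵀP = [-8.7500 4.0000; 15.0000 -7.0000]
S = R + BᵀPB = [3 0; 0 3/2] + [18.2500 -31.0000; -31.0000 53.0000] = [21.2500 -31.0000; -31.0000 54.5000]
BᵀPA = [-41.0000 20.7500; 70.5000 -36.0000]
K = S⁻¹·BᵀPA = [-0.2486 0.0755; 1.1522 -0.6176]
A−BK = [-1.3545 1.6969; -3.1493 3.7685]
AᵀP(A−BK) = [2.8293 -1.8633; -1.8633 1.4496]
P' = Q + AᵀP(A−BK) = [6.0793 -2.3633; -2.3633 1.6996]
tr(P') = 7.7789


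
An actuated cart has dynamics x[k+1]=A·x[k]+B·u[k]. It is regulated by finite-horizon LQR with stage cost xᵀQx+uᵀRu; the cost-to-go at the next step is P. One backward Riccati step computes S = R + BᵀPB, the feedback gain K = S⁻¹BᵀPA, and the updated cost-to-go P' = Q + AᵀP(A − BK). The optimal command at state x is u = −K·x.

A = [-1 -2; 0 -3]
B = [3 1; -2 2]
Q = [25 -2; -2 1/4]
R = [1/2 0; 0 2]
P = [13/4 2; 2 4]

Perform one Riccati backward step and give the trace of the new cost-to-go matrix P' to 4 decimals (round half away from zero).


30.3244

BᵀP = [5.7500 -2.0000; 7.2500 10.0000]
S = R + BᵀPB = [1/2 0; 0 2] + [21.2500 1.7500; 1.7500 27.2500] = [21.7500 1.7500; 1.7500 29.2500]
BᵀPA = [-5.7500 -5.5000; -7.2500 -44.5000]
K = S⁻¹·BᵀPA = [-0.2456 -0.1311; -0.2332 -1.5135]
A−BK = [-0.0300 -0.0932; -0.0249 -0.2351]
AᵀP(A−BK) = [0.1473 0.7731; 0.7731 4.9271]
P' = Q + AᵀP(A−BK) = [25.1473 -1.2269; -1.2269 5.1771]
tr(P') = 30.3244


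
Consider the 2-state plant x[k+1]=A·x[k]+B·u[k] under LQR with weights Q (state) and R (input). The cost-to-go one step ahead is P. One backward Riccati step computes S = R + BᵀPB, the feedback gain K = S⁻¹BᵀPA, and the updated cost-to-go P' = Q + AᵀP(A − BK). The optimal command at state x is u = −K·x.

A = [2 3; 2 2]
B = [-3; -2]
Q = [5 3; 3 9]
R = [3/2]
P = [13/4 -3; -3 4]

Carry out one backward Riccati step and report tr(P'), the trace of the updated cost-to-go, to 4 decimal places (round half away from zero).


17.4767

BᵀP = [-3.7500 1.0000]
S = R + BᵀPB = [3/2] + [9.2500] = [10.7500]
BᵀPA = [-5.5000 -9.2500]
K = S⁻¹·BᵀPA = [-0.5116 -0.8605]
A−BK = [0.4651 0.4186; 0.9767 0.2791]
AᵀP(A−BK) = [2.1860 0.7674; 0.7674 1.2907]
P' = Q + AᵀP(A−BK) = [7.1860 3.7674; 3.7674 10.2907]
tr(P') = 17.4767


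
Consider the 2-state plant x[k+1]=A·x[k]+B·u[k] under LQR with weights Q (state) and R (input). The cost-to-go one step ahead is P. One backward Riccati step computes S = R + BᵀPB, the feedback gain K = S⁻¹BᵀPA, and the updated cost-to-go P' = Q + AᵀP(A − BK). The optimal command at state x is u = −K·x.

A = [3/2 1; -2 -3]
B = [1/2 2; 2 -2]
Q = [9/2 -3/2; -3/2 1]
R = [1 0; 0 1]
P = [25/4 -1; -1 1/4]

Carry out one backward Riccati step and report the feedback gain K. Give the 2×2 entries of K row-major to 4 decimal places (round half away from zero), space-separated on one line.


-0.0227 -0.2040 0.7657 0.6417

BᵀP = [1.1250 0.0000; 14.5000 -2.5000]
S = R + BᵀPB = [1 0; 0 1] + [0.5625 2.2500; 2.2500 34.0000] = [1.5625 2.2500; 2.2500 35.0000]
BᵀPA = [1.6875 1.1250; 26.7500 22.0000]
K = S⁻¹·BᵀPA = [-0.0227 -0.2040; 0.7657 0.6417]
A−BK = [-0.0202 -0.1814; -0.4232 -1.3086]
AᵀP(A−BK) = [0.6171 0.5542; 0.5542 0.6124]
P' = Q + AᵀP(A−BK) = [5.1171 -0.9458; -0.9458 1.6124]
tr(P') = 6.7295


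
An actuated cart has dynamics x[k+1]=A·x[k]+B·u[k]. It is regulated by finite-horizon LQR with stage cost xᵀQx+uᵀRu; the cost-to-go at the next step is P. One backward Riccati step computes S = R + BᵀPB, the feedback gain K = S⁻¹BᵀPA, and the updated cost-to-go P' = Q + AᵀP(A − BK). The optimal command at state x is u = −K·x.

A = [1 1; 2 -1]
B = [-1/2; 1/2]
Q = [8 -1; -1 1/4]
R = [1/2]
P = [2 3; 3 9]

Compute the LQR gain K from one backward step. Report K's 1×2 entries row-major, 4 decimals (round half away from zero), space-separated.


BᵀP = [0.5000 3.0000]
S = R + BᵀPB = [1/2] + [1.2500] = [1.7500]
BᵀPA = [6.5000 -2.5000]
K = S⁻¹·BᵀPA = [3.7143 -1.4286]
A−BK = [2.8571 0.2857; 0.1429 -0.2857]
AᵀP(A−BK) = [25.8571 -3.7143; -3.7143 1.4286]
P' = Q + AᵀP(A−BK) = [33.8571 -4.7143; -4.7143 1.6786]
tr(P') = 35.5357

3.7143 -1.4286


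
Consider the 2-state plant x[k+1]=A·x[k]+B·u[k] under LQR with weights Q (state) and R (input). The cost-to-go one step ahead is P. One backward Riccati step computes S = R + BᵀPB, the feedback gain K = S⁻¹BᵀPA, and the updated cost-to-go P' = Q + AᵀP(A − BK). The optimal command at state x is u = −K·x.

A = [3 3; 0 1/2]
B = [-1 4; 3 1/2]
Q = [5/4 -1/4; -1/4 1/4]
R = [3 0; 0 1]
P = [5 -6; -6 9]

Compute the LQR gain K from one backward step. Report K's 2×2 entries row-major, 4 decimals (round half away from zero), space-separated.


-0.1394 0.0022 0.6832 0.6990

BᵀP = [-23.0000 33.0000; 17.0000 -19.5000]
S = R + BᵀPB = [3 0; 0 1] + [122.0000 -75.5000; -75.5000 58.2500] = [125.0000 -75.5000; -75.5000 59.2500]
BᵀPA = [-69.0000 -52.5000; 51.0000 41.2500]
K = S⁻¹·BᵀPA = [-0.1394 0.0022; 0.6832 0.6990]
A−BK = [0.1279 0.2062; 0.0765 0.1439]
AᵀP(A−BK) = [0.5421 0.5025; 0.5025 0.5315]
P' = Q + AᵀP(A−BK) = [1.7921 0.2525; 0.2525 0.7815]
tr(P') = 2.5736


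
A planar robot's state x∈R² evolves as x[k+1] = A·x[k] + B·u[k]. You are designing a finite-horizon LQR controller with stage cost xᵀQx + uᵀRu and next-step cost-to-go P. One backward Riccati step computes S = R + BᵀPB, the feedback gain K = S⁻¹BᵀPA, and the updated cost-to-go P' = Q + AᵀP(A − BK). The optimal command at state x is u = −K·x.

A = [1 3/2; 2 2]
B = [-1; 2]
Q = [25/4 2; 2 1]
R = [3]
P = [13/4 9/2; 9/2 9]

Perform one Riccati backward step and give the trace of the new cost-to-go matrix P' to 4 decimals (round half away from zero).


38.2474

BᵀP = [5.7500 13.5000]
S = R + BᵀPB = [3] + [21.2500] = [24.2500]
BᵀPA = [32.7500 35.6250]
K = S⁻¹·BᵀPA = [1.3505 1.4691]
A−BK = [2.3505 2.9691; -0.7010 -0.9381]
AᵀP(A−BK) = [13.0206 15.2629; 15.2629 17.9768]
P' = Q + AᵀP(A−BK) = [19.2706 17.2629; 17.2629 18.9768]
tr(P') = 38.2474


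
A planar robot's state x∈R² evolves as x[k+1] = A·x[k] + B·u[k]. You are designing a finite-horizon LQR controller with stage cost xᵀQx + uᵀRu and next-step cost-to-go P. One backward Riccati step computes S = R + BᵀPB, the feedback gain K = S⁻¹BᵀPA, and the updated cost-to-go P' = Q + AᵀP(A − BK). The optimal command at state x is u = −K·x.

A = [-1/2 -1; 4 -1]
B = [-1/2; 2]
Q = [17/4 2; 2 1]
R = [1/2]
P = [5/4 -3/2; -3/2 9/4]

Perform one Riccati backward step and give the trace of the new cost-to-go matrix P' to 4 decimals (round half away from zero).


BᵀP = [-3.6250 5.2500]
S = R + BᵀPB = [1/2] + [12.3125] = [12.8125]
BᵀPA = [22.8125 -1.6250]
K = S⁻¹·BᵀPA = [1.7805 -0.1268]
A−BK = [0.3902 -1.0634; 0.4390 -0.7463]
AᵀP(A−BK) = [1.6951 -0.2317; -0.2317 0.2939]
P' = Q + AᵀP(A−BK) = [5.9451 1.7683; 1.7683 1.2939]
tr(P') = 7.2390

7.2390
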